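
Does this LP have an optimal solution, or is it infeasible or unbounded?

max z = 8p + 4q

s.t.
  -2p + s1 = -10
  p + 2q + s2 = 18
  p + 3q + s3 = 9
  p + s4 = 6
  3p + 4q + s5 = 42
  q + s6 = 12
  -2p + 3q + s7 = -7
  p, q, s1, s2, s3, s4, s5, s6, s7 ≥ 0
The point (6, 1) satisfies every constraint, so the LP is feasible; the constraints give p ≤ 6 and q ≤ 12, which with p, q ≥ 0 keep the feasible region inside a bounded box. A feasible, bounded LP attains a finite optimum at a vertex.

Evaluating z = 8p + 4q at each vertex:
  (5, 0): z = 40
  (6, 0): z = 48
  (6, 1): z = 52
  (5.333, 1.222): z = 47.56
  (5, 1): z = 44

The LP has an optimal solution: (6, 1) with z = 52.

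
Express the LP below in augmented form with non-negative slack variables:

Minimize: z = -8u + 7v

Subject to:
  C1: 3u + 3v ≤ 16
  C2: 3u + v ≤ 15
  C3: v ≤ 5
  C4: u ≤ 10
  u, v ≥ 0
min z = -8u + 7v

s.t.
  3u + 3v + s1 = 16
  3u + v + s2 = 15
  v + s3 = 5
  u + s4 = 10
  u, v, s1, s2, s3, s4 ≥ 0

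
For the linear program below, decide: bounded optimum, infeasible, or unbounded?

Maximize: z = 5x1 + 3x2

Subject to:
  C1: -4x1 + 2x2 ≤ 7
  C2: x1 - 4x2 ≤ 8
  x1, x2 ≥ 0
Feasible point: (0, 0) satisfies every constraint, so the LP is feasible.
Direction d = (1, 1): for each constraint row a, a·d ≤ 0 —
  (-4)(1) + (2)(1) = -2 ≤ 0
  (1)(1) + (-4)(1) = -3 ≤ 0
and d ≥ 0, so (0, 0) + t·d stays feasible for every t ≥ 0. Along this ray z = 5x1 + 3x2 changes by 8 per unit t, so z → +∞.

Unbounded: there is a feasible ray along which z → +∞.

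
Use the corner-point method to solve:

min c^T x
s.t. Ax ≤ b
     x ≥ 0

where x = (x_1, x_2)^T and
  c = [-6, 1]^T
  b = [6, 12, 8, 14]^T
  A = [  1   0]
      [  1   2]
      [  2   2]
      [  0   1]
x_1 = 4, x_2 = 0, z = -24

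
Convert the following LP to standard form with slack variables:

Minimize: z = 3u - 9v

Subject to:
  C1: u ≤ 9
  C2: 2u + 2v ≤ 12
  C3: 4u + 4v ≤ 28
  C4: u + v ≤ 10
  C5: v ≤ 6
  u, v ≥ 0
min z = 3u - 9v

s.t.
  u + s1 = 9
  2u + 2v + s2 = 12
  4u + 4v + s3 = 28
  u + v + s4 = 10
  v + s5 = 6
  u, v, s1, s2, s3, s4, s5 ≥ 0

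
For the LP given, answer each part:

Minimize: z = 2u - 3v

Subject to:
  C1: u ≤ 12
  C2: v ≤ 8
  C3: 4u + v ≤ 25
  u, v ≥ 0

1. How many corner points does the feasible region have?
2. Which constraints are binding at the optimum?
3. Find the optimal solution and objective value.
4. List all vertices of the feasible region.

1. 4
2. C2, u ≥ 0
3. u = 0, v = 8, z = -24
4. (0, 0), (6.25, 0), (4.25, 8), (0, 8)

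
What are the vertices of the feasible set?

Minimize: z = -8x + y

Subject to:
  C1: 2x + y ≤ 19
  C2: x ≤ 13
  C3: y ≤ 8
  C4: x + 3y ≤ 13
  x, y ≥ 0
Each vertex is the intersection of two constraint boundaries that also satisfies all remaining constraints:
  x = 0 and y = 0 → (0, 0)
  2x + y = 19 and y = 0 → (9.5, 0)
  2x + y = 19 and x + 3y = 13 → (8.8, 1.4)
  x + 3y = 13 and x = 0 → (0, 4.333)

Vertices: (0, 0), (9.5, 0), (8.8, 1.4), (0, 4.333)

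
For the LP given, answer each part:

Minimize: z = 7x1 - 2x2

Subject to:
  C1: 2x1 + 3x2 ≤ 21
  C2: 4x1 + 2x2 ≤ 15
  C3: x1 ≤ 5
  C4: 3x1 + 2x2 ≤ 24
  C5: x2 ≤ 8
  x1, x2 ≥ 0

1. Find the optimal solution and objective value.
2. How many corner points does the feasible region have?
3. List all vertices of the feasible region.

1. x1 = 0, x2 = 7, z = -14
2. 4
3. (0, 0), (3.75, 0), (0.375, 6.75), (0, 7)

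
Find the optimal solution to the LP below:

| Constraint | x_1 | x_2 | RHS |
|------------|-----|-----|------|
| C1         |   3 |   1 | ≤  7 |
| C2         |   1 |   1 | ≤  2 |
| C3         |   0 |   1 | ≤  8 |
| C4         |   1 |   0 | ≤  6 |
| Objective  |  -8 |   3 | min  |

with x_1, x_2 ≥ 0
x_1 = 2, x_2 = 0, z = -16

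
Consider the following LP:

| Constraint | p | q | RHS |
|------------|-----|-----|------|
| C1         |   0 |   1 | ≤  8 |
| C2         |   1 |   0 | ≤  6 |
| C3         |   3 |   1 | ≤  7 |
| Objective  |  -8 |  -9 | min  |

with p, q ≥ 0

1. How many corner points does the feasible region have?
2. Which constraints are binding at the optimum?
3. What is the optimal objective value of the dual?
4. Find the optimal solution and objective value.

1. 3
2. C3, p ≥ 0
3. -63 (by strong duality, equal to the primal optimum)
4. p = 0, q = 7, z = -63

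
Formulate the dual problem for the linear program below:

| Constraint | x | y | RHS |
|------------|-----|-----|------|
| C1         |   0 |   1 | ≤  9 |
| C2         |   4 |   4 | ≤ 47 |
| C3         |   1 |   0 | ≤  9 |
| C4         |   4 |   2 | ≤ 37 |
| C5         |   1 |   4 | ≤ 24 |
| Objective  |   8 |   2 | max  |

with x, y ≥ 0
Minimize: z = 9y1 + 47y2 + 9y3 + 37y4 + 24y5

Subject to:
  C1: -4y2 - y3 - 4y4 - y5 ≤ -8
  C2: -y1 - 4y2 - 2y4 - 4y5 ≤ -2
  y1, y2, y3, y4, y5 ≥ 0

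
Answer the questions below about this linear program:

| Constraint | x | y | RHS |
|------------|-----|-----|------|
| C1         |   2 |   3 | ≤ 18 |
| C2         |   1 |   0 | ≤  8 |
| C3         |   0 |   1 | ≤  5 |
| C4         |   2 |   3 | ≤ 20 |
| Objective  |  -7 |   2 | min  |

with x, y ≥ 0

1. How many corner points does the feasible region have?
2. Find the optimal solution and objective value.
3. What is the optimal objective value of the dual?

1. 5
2. x = 8, y = 0, z = -56
3. -56 (by strong duality, equal to the primal optimum)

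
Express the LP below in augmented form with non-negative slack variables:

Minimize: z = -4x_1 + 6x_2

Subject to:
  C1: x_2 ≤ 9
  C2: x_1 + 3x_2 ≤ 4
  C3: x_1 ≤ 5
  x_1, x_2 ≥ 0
min z = -4x_1 + 6x_2

s.t.
  x_2 + s1 = 9
  x_1 + 3x_2 + s2 = 4
  x_1 + s3 = 5
  x_1, x_2, s1, s2, s3 ≥ 0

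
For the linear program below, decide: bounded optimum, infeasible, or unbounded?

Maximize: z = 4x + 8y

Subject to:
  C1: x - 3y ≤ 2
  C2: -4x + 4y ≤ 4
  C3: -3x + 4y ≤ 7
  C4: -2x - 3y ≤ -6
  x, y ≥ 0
Feasible point: (1, 2) satisfies every constraint, so the LP is feasible.
Direction d = (3, 1): for each constraint row a, a·d ≤ 0 —
  (1)(3) + (-3)(1) = 0 ≤ 0
  (-4)(3) + (4)(1) = -8 ≤ 0
  (-3)(3) + (4)(1) = -5 ≤ 0
  (-2)(3) + (-3)(1) = -9 ≤ 0
and d ≥ 0, so (1, 2) + t·d stays feasible for every t ≥ 0. Along this ray z = 4x + 8y changes by 20 per unit t, so z → +∞.

Unbounded: there is a feasible ray along which z → +∞.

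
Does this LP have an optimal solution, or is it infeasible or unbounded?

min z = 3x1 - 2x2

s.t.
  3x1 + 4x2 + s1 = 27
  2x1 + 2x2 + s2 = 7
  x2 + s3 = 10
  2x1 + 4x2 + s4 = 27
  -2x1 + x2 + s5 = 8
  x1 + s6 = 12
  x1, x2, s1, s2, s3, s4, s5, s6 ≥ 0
The point (0, 3.5) satisfies every constraint, so the LP is feasible; the constraints give x1 ≤ 12 and x2 ≤ 10, which with x1, x2 ≥ 0 keep the feasible region inside a bounded box. A feasible, bounded LP attains a finite optimum at a vertex.

Evaluating z = 3x1 - 2x2 at each vertex:
  (0, 0): z = 0
  (3.5, 0): z = 10.5
  (0, 3.5): z = -7

The LP has an optimal solution: (0, 3.5) with z = -7.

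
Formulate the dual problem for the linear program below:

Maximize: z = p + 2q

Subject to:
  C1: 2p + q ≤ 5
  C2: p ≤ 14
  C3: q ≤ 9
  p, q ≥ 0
Minimize: z = 5y1 + 14y2 + 9y3

Subject to:
  C1: -2y1 - y2 ≤ -1
  C2: -y1 - y3 ≤ -2
  y1, y2, y3 ≥ 0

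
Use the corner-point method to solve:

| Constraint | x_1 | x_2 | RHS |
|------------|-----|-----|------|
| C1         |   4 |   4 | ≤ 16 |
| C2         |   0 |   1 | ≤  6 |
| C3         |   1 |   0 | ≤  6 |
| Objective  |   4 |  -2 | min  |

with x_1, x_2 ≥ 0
Each vertex is the intersection of two constraint boundaries that also satisfies all remaining constraints:
  x_1 = 0 and x_2 = 0 → (0, 0)
  4x_1 + 4x_2 = 16 and x_2 = 0 → (4, 0)
  4x_1 + 4x_2 = 16 and x_1 = 0 → (0, 4)

Evaluating z = 4x_1 - 2x_2 at each vertex:
  (0, 0): z = 0
  (4, 0): z = 16
  (0, 4): z = -8

The minimum is at (0, 4) with z = -8.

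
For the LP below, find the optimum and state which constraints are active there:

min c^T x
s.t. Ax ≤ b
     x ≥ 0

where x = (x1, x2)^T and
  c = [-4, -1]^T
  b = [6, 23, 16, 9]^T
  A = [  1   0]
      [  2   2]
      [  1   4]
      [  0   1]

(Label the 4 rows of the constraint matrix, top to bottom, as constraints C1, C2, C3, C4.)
Optimal: x1 = 6, x2 = 2.5
Binding: C1, C3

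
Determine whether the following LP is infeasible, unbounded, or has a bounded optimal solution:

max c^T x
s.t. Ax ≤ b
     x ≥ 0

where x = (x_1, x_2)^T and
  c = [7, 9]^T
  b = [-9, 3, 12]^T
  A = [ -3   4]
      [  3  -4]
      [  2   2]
One constraint requires 3x_1 - 4x_2 ≤ 3, while the constraint -3x_1 + 4x_2 ≤ -9 is equivalent to 3x_1 - 4x_2 ≥ 9. Together they would need 9 ≤ 3x_1 - 4x_2 ≤ 3, which is impossible since 9 > 3. No point satisfies all constraints.

The feasible region is empty; the LP is infeasible.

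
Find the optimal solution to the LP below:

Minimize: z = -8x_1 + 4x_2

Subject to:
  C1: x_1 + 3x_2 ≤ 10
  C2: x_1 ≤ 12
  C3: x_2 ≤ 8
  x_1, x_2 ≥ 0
x_1 = 10, x_2 = 0, z = -80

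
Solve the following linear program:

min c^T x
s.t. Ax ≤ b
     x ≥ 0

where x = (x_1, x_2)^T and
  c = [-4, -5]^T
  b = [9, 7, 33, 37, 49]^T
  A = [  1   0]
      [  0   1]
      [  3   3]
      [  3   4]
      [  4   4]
Each vertex is the intersection of two constraint boundaries that also satisfies all remaining constraints:
  x_1 = 0 and x_2 = 0 → (0, 0)
  x_1 = 9 and x_2 = 0 → (9, 0)
  x_1 = 9 and 3x_1 + 3x_2 = 33 → (9, 2)
  3x_1 + 3x_2 = 33 and 3x_1 + 4x_2 = 37 → (7, 4)
  x_2 = 7 and 3x_1 + 4x_2 = 37 → (3, 7)
  x_2 = 7 and x_1 = 0 → (0, 7)

Evaluating z = -4x_1 - 5x_2 at each vertex:
  (0, 0): z = 0
  (9, 0): z = -36
  (9, 2): z = -46
  (7, 4): z = -48
  (3, 7): z = -47
  (0, 7): z = -35

The minimum is at (7, 4) with z = -48.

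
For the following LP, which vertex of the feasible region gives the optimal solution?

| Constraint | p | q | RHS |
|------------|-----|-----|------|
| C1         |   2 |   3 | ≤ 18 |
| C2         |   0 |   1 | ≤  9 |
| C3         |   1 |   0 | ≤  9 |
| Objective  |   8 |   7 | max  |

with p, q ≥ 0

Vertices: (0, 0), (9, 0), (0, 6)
Evaluating z = 8p + 7q at each vertex:
  (0, 0): z = 0
  (9, 0): z = 72
  (0, 6): z = 42

The largest value is z = 72, attained at (9, 0).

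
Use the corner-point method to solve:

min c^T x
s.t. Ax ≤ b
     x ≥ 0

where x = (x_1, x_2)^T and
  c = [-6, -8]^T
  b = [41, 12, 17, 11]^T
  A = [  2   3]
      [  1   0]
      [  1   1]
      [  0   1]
x_1 = 10, x_2 = 7, z = -116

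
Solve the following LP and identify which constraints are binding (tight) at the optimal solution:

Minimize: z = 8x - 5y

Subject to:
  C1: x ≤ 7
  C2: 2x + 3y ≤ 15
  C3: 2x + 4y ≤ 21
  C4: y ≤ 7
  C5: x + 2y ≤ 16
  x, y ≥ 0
Optimal: x = 0, y = 5
Binding: C2, x ≥ 0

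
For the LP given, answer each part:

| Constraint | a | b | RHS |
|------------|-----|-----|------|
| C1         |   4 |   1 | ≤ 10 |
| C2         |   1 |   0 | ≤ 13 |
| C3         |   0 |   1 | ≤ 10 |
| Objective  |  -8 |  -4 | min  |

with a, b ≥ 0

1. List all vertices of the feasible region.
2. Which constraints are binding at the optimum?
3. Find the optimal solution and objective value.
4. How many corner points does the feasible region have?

1. (0, 0), (2.5, 0), (0, 10)
2. C1, C3, a ≥ 0
3. a = 0, b = 10, z = -40
4. 3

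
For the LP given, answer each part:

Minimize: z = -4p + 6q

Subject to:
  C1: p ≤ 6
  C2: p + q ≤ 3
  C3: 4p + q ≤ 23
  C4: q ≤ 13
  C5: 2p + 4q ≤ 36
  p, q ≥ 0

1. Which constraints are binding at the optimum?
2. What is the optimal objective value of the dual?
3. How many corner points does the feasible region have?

1. C2, q ≥ 0
2. -12 (by strong duality, equal to the primal optimum)
3. 3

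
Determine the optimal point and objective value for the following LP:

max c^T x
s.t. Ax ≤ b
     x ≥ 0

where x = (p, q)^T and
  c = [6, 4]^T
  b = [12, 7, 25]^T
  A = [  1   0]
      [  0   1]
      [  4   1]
Each vertex is the intersection of two constraint boundaries that also satisfies all remaining constraints:
  p = 0 and q = 0 → (0, 0)
  4p + q = 25 and q = 0 → (6.25, 0)
  q = 7 and 4p + q = 25 → (4.5, 7)
  q = 7 and p = 0 → (0, 7)

Evaluating z = 6p + 4q at each vertex:
  (0, 0): z = 0
  (6.25, 0): z = 37.5
  (4.5, 7): z = 55
  (0, 7): z = 28

The maximum is at (4.5, 7) with z = 55.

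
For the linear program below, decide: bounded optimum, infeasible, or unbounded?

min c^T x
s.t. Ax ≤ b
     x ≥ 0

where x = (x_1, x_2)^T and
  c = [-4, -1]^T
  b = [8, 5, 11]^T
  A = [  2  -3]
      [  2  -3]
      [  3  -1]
Feasible point: (0, 0) satisfies every constraint, so the LP is feasible.
Direction d = (0, 1): for each constraint row a, a·d ≤ 0 —
  (2)(0) + (-3)(1) = -3 ≤ 0
  (2)(0) + (-3)(1) = -3 ≤ 0
  (3)(0) + (-1)(1) = -1 ≤ 0
and d ≥ 0, so (0, 0) + t·d stays feasible for every t ≥ 0. Along this ray z = -4x_1 - x_2 changes by -1 per unit t, so z → −∞.

Unbounded: there is a feasible ray along which z → −∞.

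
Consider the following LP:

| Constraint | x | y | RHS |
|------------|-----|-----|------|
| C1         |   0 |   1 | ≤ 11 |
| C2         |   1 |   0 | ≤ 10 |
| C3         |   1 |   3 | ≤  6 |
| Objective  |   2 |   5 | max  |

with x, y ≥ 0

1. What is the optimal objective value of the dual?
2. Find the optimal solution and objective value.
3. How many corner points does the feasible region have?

1. 12 (by strong duality, equal to the primal optimum)
2. x = 6, y = 0, z = 12
3. 3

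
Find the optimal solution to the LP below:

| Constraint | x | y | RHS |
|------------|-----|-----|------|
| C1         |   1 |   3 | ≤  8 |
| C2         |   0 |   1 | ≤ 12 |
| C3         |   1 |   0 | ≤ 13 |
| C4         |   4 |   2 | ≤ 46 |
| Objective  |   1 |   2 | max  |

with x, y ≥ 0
x = 8, y = 0, z = 8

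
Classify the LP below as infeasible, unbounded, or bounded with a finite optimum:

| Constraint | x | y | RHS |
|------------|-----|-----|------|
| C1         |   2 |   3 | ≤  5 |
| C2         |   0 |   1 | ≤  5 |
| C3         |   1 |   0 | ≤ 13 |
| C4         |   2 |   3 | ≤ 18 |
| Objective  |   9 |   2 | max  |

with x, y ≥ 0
The point (2.5, 0) satisfies every constraint, so the LP is feasible; the constraints give x ≤ 13 and y ≤ 5, which with x, y ≥ 0 keep the feasible region inside a bounded box. A feasible, bounded LP attains a finite optimum at a vertex.

Evaluating z = 9x + 2y at each vertex:
  (0, 0): z = 0
  (2.5, 0): z = 22.5
  (0, 1.667): z = 3.333

Feasible with finite optimum z* = 22.5 at (2.5, 0).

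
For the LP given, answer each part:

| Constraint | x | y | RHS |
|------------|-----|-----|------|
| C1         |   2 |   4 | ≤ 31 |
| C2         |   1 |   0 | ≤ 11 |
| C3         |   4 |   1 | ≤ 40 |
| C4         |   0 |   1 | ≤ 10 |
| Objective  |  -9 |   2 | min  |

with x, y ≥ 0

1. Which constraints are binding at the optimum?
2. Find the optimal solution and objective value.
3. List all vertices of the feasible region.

1. C3, y ≥ 0
2. x = 10, y = 0, z = -90
3. (0, 0), (10, 0), (9.214, 3.143), (0, 7.75)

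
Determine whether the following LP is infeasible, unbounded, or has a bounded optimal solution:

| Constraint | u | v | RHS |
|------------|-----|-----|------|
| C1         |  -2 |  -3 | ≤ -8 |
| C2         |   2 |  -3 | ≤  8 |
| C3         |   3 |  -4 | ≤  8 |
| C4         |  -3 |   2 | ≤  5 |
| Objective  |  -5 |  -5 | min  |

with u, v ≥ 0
Feasible point: (1, 2) satisfies every constraint, so the LP is feasible.
Direction d = (1, 1): for each constraint row a, a·d ≤ 0 —
  (-2)(1) + (-3)(1) = -5 ≤ 0
  (2)(1) + (-3)(1) = -1 ≤ 0
  (3)(1) + (-4)(1) = -1 ≤ 0
  (-3)(1) + (2)(1) = -1 ≤ 0
and d ≥ 0, so (1, 2) + t·d stays feasible for every t ≥ 0. Along this ray z = -5u - 5v changes by -10 per unit t, so z → −∞.

Unbounded — the objective can decrease without bound over the feasible region.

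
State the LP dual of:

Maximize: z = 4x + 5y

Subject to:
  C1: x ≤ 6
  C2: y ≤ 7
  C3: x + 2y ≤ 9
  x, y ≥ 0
Minimize: z = 6y1 + 7y2 + 9y3

Subject to:
  C1: -y1 - y3 ≤ -4
  C2: -y2 - 2y3 ≤ -5
  y1, y2, y3 ≥ 0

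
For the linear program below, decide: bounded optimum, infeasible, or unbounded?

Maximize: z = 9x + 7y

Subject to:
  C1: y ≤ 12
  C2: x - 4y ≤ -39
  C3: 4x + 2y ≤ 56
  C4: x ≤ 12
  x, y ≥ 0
The point (8, 12) satisfies every constraint, so the LP is feasible; the constraints give x ≤ 12 and y ≤ 12, which with x, y ≥ 0 keep the feasible region inside a bounded box. A feasible, bounded LP attains a finite optimum at a vertex.

Evaluating z = 9x + 7y at each vertex:
  (0, 9.75): z = 68.25
  (8.111, 11.78): z = 155.4
  (8, 12): z = 156
  (0, 12): z = 84

The LP has an optimal solution: (8, 12) with z = 156.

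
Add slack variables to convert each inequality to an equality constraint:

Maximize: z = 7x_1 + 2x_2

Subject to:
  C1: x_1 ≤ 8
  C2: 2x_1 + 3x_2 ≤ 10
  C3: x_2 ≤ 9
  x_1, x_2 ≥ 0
max z = 7x_1 + 2x_2

s.t.
  x_1 + s1 = 8
  2x_1 + 3x_2 + s2 = 10
  x_2 + s3 = 9
  x_1, x_2, s1, s2, s3 ≥ 0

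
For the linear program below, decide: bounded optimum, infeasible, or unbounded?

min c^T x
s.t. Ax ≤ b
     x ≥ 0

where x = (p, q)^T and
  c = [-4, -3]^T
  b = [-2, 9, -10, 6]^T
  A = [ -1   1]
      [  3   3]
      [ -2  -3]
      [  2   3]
One constraint requires 2p + 3q ≤ 6, while the constraint -2p - 3q ≤ -10 is equivalent to 2p + 3q ≥ 10. Together they would need 10 ≤ 2p + 3q ≤ 6, which is impossible since 10 > 6. No point satisfies all constraints.

Infeasible — the constraint set is empty.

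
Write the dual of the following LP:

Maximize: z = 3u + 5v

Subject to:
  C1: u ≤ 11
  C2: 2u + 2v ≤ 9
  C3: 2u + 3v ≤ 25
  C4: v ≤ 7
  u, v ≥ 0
Minimize: z = 11y1 + 9y2 + 25y3 + 7y4

Subject to:
  C1: -y1 - 2y2 - 2y3 ≤ -3
  C2: -2y2 - 3y3 - y4 ≤ -5
  y1, y2, y3, y4 ≥ 0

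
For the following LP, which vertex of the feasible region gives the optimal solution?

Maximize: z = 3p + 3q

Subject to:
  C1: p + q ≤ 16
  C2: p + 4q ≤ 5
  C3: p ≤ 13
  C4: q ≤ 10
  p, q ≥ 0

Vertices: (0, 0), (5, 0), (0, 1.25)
Evaluating z = 3p + 3q at each vertex:
  (0, 0): z = 0
  (5, 0): z = 15
  (0, 1.25): z = 3.75

The largest value is z = 15, attained at (5, 0).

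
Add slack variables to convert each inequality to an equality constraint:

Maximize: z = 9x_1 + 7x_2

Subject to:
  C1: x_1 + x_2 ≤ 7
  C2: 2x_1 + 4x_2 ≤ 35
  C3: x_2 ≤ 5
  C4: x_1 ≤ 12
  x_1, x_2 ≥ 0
max z = 9x_1 + 7x_2

s.t.
  x_1 + x_2 + s1 = 7
  2x_1 + 4x_2 + s2 = 35
  x_2 + s3 = 5
  x_1 + s4 = 12
  x_1, x_2, s1, s2, s3, s4 ≥ 0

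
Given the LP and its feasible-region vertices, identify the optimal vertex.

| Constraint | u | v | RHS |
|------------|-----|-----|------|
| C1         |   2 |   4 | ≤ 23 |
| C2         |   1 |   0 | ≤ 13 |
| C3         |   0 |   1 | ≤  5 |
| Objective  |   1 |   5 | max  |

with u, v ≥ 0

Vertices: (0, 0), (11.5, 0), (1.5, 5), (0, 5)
(1.5, 5) with z = 26.5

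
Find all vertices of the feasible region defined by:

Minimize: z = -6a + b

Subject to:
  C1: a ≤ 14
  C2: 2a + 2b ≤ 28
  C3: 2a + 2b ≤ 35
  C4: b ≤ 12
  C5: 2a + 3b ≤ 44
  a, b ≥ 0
Each vertex is the intersection of two constraint boundaries that also satisfies all remaining constraints:
  a = 0 and b = 0 → (0, 0)
  a = 14 and 2a + 2b = 28 → (14, 0)
  2a + 2b = 28 and b = 12 → (2, 12)
  b = 12 and a = 0 → (0, 12)

Vertices: (0, 0), (14, 0), (2, 12), (0, 12)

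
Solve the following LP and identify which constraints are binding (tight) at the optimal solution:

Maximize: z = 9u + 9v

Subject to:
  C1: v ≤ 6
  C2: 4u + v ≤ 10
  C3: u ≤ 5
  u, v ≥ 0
Optimal: u = 1, v = 6
Binding: C1, C2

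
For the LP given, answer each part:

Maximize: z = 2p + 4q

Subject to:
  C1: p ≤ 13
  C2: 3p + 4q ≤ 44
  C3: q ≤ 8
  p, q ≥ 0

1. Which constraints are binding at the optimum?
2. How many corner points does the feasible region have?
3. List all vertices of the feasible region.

1. C2, C3
2. 5
3. (0, 0), (13, 0), (13, 1.25), (4, 8), (0, 8)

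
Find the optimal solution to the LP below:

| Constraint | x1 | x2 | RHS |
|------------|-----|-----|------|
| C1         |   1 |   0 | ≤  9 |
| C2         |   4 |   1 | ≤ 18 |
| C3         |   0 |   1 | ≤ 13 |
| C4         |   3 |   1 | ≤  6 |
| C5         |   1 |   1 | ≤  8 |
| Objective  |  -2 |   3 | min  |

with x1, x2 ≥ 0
Each vertex is the intersection of two constraint boundaries that also satisfies all remaining constraints:
  x1 = 0 and x2 = 0 → (0, 0)
  3x1 + x2 = 6 and x2 = 0 → (2, 0)
  3x1 + x2 = 6 and x1 = 0 → (0, 6)

Evaluating z = -2x1 + 3x2 at each vertex:
  (0, 0): z = 0
  (2, 0): z = -4
  (0, 6): z = 18

The minimum is at (2, 0) with z = -4.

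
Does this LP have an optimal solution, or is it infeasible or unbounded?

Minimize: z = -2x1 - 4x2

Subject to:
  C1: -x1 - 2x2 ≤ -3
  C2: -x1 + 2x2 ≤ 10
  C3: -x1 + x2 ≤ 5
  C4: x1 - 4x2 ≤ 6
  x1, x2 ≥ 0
Feasible point: (0, 2) satisfies every constraint, so the LP is feasible.
Direction d = (2, 1): for each constraint row a, a·d ≤ 0 —
  (-1)(2) + (-2)(1) = -4 ≤ 0
  (-1)(2) + (2)(1) = 0 ≤ 0
  (-1)(2) + (1)(1) = -1 ≤ 0
  (1)(2) + (-4)(1) = -2 ≤ 0
and d ≥ 0, so (0, 2) + t·d stays feasible for every t ≥ 0. Along this ray z = -2x1 - 4x2 changes by -8 per unit t, so z → −∞.

Unbounded — the objective can decrease without bound over the feasible region.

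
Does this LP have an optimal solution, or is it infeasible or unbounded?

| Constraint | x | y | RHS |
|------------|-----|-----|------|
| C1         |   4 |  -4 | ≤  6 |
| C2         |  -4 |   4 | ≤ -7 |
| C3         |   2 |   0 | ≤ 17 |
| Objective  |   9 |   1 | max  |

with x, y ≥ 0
C1 requires 4x - 4y ≤ 6, while C2 (-4x + 4y ≤ -7) is equivalent to 4x - 4y ≥ 7. Together they would need 7 ≤ 4x - 4y ≤ 6, which is impossible since 7 > 6. No point satisfies all constraints.

Infeasible — the constraint set is empty.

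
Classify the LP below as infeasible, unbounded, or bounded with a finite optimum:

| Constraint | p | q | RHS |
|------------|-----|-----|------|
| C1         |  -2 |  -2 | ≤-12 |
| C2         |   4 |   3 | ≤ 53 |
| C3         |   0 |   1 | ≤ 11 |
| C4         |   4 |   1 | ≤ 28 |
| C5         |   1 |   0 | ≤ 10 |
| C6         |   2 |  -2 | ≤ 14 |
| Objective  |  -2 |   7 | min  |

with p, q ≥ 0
The point (7, 0) satisfies every constraint, so the LP is feasible; the constraints give p ≤ 10 and q ≤ 11, which with p, q ≥ 0 keep the feasible region inside a bounded box. A feasible, bounded LP attains a finite optimum at a vertex.

Evaluating z = -2p + 7q at each vertex:
  (6, 0): z = -12
  (7, 0): z = -14
  (4.25, 11): z = 68.5
  (0, 11): z = 77
  (0, 6): z = 42

Bounded optimum: z* = -14 at (7, 0).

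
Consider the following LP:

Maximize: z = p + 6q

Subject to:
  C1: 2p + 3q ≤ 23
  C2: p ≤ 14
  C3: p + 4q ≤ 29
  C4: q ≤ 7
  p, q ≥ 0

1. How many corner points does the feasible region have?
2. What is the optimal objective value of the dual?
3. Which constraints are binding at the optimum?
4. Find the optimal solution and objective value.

1. 4
2. 43 (by strong duality, equal to the primal optimum)
3. C1, C3, C4
4. p = 1, q = 7, z = 43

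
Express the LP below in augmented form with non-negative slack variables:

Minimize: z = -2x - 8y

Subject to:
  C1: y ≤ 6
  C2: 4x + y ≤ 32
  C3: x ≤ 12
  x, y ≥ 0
min z = -2x - 8y

s.t.
  y + s1 = 6
  4x + y + s2 = 32
  x + s3 = 12
  x, y, s1, s2, s3 ≥ 0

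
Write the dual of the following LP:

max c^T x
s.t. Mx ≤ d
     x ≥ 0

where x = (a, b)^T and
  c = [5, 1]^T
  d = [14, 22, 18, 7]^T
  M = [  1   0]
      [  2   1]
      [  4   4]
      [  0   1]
Minimize: z = 14y1 + 22y2 + 18y3 + 7y4

Subject to:
  C1: -y1 - 2y2 - 4y3 ≤ -5
  C2: -y2 - 4y3 - y4 ≤ -1
  y1, y2, y3, y4 ≥ 0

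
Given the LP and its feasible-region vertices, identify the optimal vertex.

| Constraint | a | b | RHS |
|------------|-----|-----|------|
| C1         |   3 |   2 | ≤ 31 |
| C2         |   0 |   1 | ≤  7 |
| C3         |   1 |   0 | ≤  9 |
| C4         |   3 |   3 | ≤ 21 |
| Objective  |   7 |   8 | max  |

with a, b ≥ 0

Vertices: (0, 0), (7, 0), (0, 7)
Evaluating z = 7a + 8b at each vertex:
  (0, 0): z = 0
  (7, 0): z = 49
  (0, 7): z = 56

The largest value is z = 56, attained at (0, 7).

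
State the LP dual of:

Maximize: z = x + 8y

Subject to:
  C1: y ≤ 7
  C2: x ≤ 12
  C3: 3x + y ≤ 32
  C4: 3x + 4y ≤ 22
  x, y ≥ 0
Minimize: z = 7y1 + 12y2 + 32y3 + 22y4

Subject to:
  C1: -y2 - 3y3 - 3y4 ≤ -1
  C2: -y1 - y3 - 4y4 ≤ -8
  y1, y2, y3, y4 ≥ 0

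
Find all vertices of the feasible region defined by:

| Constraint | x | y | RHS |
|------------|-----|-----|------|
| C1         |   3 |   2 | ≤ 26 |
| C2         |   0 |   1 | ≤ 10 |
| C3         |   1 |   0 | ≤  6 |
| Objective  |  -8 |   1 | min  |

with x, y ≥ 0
Each vertex is the intersection of two constraint boundaries that also satisfies all remaining constraints:
  x = 0 and y = 0 → (0, 0)
  x = 6 and y = 0 → (6, 0)
  3x + 2y = 26 and x = 6 → (6, 4)
  3x + 2y = 26 and y = 10 → (2, 10)
  y = 10 and x = 0 → (0, 10)

Vertices: (0, 0), (6, 0), (6, 4), (2, 10), (0, 10)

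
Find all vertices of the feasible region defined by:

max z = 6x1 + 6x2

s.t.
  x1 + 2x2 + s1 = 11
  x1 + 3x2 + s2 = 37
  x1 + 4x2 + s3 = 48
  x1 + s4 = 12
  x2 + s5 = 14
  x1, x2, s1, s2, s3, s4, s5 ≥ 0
Each vertex is the intersection of two constraint boundaries that also satisfies all remaining constraints:
  x1 = 0 and x2 = 0 → (0, 0)
  x1 + 2x2 = 11 and x2 = 0 → (11, 0)
  x1 + 2x2 = 11 and x1 = 0 → (0, 5.5)

Vertices: (0, 0), (11, 0), (0, 5.5)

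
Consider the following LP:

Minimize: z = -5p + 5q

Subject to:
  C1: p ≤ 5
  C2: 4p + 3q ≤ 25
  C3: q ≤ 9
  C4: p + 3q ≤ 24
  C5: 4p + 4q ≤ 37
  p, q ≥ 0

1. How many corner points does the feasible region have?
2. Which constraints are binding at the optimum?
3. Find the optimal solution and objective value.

1. 5
2. C1, q ≥ 0
3. p = 5, q = 0, z = -25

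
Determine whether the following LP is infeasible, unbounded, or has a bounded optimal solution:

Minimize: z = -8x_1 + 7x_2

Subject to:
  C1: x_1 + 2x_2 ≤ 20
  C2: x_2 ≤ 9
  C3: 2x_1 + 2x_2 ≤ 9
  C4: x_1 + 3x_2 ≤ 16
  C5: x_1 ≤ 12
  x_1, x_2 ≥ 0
The point (4.5, 0) satisfies every constraint, so the LP is feasible; the constraints give x_1 ≤ 12 and x_2 ≤ 9, which with x_1, x_2 ≥ 0 keep the feasible region inside a bounded box. A feasible, bounded LP attains a finite optimum at a vertex.

The LP has an optimal solution: (4.5, 0) with z = -36.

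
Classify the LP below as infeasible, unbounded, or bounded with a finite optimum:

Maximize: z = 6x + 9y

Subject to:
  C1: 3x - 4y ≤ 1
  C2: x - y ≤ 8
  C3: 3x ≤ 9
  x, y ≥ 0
Feasible point: (0, 0) satisfies every constraint, so the LP is feasible.
Direction d = (0, 1): for each constraint row a, a·d ≤ 0 —
  (3)(0) + (-4)(1) = -4 ≤ 0
  (1)(0) + (-1)(1) = -1 ≤ 0
  (3)(0) + (0)(1) = 0 ≤ 0
and d ≥ 0, so (0, 0) + t·d stays feasible for every t ≥ 0. Along this ray z = 6x + 9y changes by 9 per unit t, so z → +∞.

Unbounded — the objective can increase without bound over the feasible region.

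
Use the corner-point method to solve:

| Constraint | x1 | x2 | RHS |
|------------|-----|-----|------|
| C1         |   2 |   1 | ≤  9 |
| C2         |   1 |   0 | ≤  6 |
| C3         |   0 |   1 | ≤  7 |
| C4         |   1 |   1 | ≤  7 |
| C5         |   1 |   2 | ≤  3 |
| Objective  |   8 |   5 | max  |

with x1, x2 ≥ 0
Each vertex is the intersection of two constraint boundaries that also satisfies all remaining constraints:
  x1 = 0 and x2 = 0 → (0, 0)
  x1 + 2x2 = 3 and x2 = 0 → (3, 0)
  x1 + 2x2 = 3 and x1 = 0 → (0, 1.5)

Evaluating z = 8x1 + 5x2 at each vertex:
  (0, 0): z = 0
  (3, 0): z = 24
  (0, 1.5): z = 7.5

The maximum is at (3, 0) with z = 24.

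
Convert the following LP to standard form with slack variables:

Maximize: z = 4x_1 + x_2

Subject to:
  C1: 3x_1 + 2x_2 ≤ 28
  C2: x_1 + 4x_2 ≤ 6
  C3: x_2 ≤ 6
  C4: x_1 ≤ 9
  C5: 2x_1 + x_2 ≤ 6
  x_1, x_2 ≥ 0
max z = 4x_1 + x_2

s.t.
  3x_1 + 2x_2 + s1 = 28
  x_1 + 4x_2 + s2 = 6
  x_2 + s3 = 6
  x_1 + s4 = 9
  2x_1 + x_2 + s5 = 6
  x_1, x_2, s1, s2, s3, s4, s5 ≥ 0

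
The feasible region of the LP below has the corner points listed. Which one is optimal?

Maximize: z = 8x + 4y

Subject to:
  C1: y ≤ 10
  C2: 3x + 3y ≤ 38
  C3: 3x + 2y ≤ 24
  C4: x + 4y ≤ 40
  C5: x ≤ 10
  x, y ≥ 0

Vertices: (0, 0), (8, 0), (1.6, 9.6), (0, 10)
Evaluating z = 8x + 4y at each vertex:
  (0, 0): z = 0
  (8, 0): z = 64
  (1.6, 9.6): z = 51.2
  (0, 10): z = 40

The largest value is z = 64, attained at (8, 0).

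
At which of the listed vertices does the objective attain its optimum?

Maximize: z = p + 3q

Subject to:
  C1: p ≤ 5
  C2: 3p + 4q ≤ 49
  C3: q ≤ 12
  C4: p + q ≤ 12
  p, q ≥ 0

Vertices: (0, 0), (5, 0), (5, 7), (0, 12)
Evaluating z = p + 3q at each vertex:
  (0, 0): z = 0
  (5, 0): z = 5
  (5, 7): z = 26
  (0, 12): z = 36

The largest value is z = 36, attained at (0, 12).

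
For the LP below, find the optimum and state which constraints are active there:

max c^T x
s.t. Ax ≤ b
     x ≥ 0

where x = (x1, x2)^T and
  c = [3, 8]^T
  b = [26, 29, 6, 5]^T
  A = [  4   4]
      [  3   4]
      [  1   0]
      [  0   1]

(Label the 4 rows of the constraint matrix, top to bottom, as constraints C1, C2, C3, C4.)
Optimal: x1 = 1.5, x2 = 5
Binding: C1, C4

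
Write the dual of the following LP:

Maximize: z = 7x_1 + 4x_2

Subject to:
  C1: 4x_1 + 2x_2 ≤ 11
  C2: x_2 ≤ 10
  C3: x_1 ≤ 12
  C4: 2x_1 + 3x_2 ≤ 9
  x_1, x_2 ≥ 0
Minimize: z = 11y1 + 10y2 + 12y3 + 9y4

Subject to:
  C1: -4y1 - y3 - 2y4 ≤ -7
  C2: -2y1 - y2 - 3y4 ≤ -4
  y1, y2, y3, y4 ≥ 0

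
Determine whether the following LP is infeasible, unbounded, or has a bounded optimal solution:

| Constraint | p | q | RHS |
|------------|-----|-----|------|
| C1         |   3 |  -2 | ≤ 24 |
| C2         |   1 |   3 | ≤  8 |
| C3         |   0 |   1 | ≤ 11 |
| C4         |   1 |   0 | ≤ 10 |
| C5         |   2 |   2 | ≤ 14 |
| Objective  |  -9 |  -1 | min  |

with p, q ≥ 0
The point (7, 0) satisfies every constraint, so the LP is feasible; the constraints give p ≤ 10 and q ≤ 11, which with p, q ≥ 0 keep the feasible region inside a bounded box. A feasible, bounded LP attains a finite optimum at a vertex.

The LP has an optimal solution: (7, 0) with z = -63.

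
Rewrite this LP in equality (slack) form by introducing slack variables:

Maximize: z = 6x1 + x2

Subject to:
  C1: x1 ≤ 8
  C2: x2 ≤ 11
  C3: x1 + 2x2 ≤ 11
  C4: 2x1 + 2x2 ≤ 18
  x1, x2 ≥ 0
max z = 6x1 + x2

s.t.
  x1 + s1 = 8
  x2 + s2 = 11
  x1 + 2x2 + s3 = 11
  2x1 + 2x2 + s4 = 18
  x1, x2, s1, s2, s3, s4 ≥ 0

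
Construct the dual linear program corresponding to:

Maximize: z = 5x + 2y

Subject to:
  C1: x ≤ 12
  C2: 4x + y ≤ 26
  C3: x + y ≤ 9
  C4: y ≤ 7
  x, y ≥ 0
Minimize: z = 12y1 + 26y2 + 9y3 + 7y4

Subject to:
  C1: -y1 - 4y2 - y3 ≤ -5
  C2: -y2 - y3 - y4 ≤ -2
  y1, y2, y3, y4 ≥ 0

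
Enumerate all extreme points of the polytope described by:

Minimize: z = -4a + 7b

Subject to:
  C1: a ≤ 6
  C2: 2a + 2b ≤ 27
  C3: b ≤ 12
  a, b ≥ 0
Each vertex is the intersection of two constraint boundaries that also satisfies all remaining constraints:
  a = 0 and b = 0 → (0, 0)
  a = 6 and b = 0 → (6, 0)
  a = 6 and 2a + 2b = 27 → (6, 7.5)
  2a + 2b = 27 and b = 12 → (1.5, 12)
  b = 12 and a = 0 → (0, 12)

Vertices: (0, 0), (6, 0), (6, 7.5), (1.5, 12), (0, 12)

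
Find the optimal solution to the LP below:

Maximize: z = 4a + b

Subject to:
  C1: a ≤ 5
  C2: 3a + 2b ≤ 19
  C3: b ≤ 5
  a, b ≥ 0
a = 5, b = 2, z = 22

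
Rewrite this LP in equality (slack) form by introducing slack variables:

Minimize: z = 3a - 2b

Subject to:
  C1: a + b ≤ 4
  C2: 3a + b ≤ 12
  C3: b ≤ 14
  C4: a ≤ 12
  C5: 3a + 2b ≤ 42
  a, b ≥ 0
min z = 3a - 2b

s.t.
  a + b + s1 = 4
  3a + b + s2 = 12
  b + s3 = 14
  a + s4 = 12
  3a + 2b + s5 = 42
  a, b, s1, s2, s3, s4, s5 ≥ 0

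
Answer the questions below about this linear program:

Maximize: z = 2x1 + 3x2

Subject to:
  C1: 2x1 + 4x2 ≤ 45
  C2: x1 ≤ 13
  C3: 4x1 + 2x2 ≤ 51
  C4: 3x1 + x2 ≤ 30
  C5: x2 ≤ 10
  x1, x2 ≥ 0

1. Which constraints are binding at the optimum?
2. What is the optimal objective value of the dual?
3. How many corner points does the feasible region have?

1. C1, C4
2. 37.5 (by strong duality, equal to the primal optimum)
3. 5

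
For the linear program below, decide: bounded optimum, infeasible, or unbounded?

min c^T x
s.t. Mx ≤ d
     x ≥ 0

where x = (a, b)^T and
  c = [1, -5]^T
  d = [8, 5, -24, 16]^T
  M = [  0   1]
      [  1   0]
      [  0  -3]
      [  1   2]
The point (0, 8) satisfies every constraint, so the LP is feasible; the constraints give a ≤ 5 and b ≤ 8, which with a, b ≥ 0 keep the feasible region inside a bounded box. A feasible, bounded LP attains a finite optimum at a vertex.

Evaluating z = a - 5b at each vertex:
  (0, 8): z = -40

Bounded optimum: z* = -40 at (0, 8).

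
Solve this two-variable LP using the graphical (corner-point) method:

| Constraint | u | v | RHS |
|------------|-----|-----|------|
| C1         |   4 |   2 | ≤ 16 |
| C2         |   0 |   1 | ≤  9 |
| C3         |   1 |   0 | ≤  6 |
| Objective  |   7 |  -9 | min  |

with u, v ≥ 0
Each vertex is the intersection of two constraint boundaries that also satisfies all remaining constraints:
  u = 0 and v = 0 → (0, 0)
  4u + 2v = 16 and v = 0 → (4, 0)
  4u + 2v = 16 and u = 0 → (0, 8)

Evaluating z = 7u - 9v at each vertex:
  (0, 0): z = 0
  (4, 0): z = 28
  (0, 8): z = -72

The minimum is at (0, 8) with z = -72.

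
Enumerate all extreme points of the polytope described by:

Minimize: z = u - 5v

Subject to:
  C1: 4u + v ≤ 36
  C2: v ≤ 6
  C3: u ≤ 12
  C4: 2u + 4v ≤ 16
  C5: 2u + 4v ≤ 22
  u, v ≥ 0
Each vertex is the intersection of two constraint boundaries that also satisfies all remaining constraints:
  u = 0 and v = 0 → (0, 0)
  2u + 4v = 16 and v = 0 → (8, 0)
  2u + 4v = 16 and u = 0 → (0, 4)

Vertices: (0, 0), (8, 0), (0, 4)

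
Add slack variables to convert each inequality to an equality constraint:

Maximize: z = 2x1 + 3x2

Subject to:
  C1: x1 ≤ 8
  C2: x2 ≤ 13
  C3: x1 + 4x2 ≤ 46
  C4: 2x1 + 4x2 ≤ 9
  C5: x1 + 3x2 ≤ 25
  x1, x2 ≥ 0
max z = 2x1 + 3x2

s.t.
  x1 + s1 = 8
  x2 + s2 = 13
  x1 + 4x2 + s3 = 46
  2x1 + 4x2 + s4 = 9
  x1 + 3x2 + s5 = 25
  x1, x2, s1, s2, s3, s4, s5 ≥ 0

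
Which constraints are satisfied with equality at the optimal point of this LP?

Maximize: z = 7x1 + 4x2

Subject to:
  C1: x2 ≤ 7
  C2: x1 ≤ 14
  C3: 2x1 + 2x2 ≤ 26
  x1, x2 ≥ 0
Optimal: x1 = 13, x2 = 0
Slack at optimum:
  C1: slack = 7
  C2: slack = 1
  C3: slack = 0 (binding)
  x1 ≥ 0: x1 = 13
  x2 ≥ 0: x2 = 0 (binding)
Binding constraints: C3, x2 ≥ 0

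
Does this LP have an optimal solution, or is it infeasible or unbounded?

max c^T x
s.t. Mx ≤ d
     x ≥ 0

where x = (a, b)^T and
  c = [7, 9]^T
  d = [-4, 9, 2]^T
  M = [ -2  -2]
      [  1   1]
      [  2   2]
One constraint requires 2a + 2b ≤ 2, while the constraint -2a - 2b ≤ -4 is equivalent to 2a + 2b ≥ 4. Together they would need 4 ≤ 2a + 2b ≤ 2, which is impossible since 4 > 2. No point satisfies all constraints.

Infeasible: no point satisfies all constraints simultaneously.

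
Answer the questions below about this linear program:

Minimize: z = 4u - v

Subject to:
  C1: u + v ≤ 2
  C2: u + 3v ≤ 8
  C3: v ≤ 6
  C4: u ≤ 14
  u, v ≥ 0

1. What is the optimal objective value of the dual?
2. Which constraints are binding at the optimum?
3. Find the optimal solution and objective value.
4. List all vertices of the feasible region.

1. -2 (by strong duality, equal to the primal optimum)
2. C1, u ≥ 0
3. u = 0, v = 2, z = -2
4. (0, 0), (2, 0), (0, 2)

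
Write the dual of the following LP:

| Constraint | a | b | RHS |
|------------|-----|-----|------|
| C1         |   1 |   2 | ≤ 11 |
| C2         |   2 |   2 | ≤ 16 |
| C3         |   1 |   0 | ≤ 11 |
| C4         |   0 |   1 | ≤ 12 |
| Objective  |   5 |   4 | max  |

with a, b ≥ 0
Minimize: z = 11y1 + 16y2 + 11y3 + 12y4

Subject to:
  C1: -y1 - 2y2 - y3 ≤ -5
  C2: -2y1 - 2y2 - y4 ≤ -4
  y1, y2, y3, y4 ≥ 0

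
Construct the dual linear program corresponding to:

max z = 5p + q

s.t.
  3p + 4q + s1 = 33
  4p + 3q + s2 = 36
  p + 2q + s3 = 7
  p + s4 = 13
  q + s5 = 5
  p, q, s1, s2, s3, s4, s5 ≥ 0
Minimize: z = 33y1 + 36y2 + 7y3 + 13y4 + 5y5

Subject to:
  C1: -3y1 - 4y2 - y3 - y4 ≤ -5
  C2: -4y1 - 3y2 - 2y3 - y5 ≤ -1
  y1, y2, y3, y4, y5 ≥ 0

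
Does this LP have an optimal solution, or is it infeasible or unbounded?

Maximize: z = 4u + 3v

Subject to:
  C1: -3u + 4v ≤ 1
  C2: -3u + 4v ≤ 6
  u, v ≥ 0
Feasible point: (0, 0) satisfies every constraint, so the LP is feasible.
Direction d = (1, 0): for each constraint row a, a·d ≤ 0 —
  (-3)(1) + (4)(0) = -3 ≤ 0
  (-3)(1) + (4)(0) = -3 ≤ 0
and d ≥ 0, so (0, 0) + t·d stays feasible for every t ≥ 0. Along this ray z = 4u + 3v changes by 4 per unit t, so z → +∞.

The LP is unbounded; z can be made arbitrarily large.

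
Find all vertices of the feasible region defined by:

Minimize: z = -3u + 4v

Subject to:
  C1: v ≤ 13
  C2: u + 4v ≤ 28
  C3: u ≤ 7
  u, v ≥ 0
Each vertex is the intersection of two constraint boundaries that also satisfies all remaining constraints:
  u = 0 and v = 0 → (0, 0)
  u = 7 and v = 0 → (7, 0)
  u + 4v = 28 and u = 7 → (7, 5.25)
  u + 4v = 28 and u = 0 → (0, 7)

Vertices: (0, 0), (7, 0), (7, 5.25), (0, 7)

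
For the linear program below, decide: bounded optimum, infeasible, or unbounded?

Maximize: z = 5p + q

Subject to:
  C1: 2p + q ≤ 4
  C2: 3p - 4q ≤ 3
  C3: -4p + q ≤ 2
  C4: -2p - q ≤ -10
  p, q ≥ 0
C1 requires 2p + q ≤ 4, while C4 (-2p - q ≤ -10) is equivalent to 2p + q ≥ 10. Together they would need 10 ≤ 2p + q ≤ 4, which is impossible since 10 > 4. No point satisfies all constraints.

Infeasible — the constraint set is empty.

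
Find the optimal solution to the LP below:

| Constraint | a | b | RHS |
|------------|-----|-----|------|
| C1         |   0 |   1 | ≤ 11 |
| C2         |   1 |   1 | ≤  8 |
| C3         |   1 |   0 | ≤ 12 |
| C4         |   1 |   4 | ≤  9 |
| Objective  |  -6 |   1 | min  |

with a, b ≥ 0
Each vertex is the intersection of two constraint boundaries that also satisfies all remaining constraints:
  a = 0 and b = 0 → (0, 0)
  a + b = 8 and b = 0 → (8, 0)
  a + b = 8 and a + 4b = 9 → (7.667, 0.3333)
  a + 4b = 9 and a = 0 → (0, 2.25)

Evaluating z = -6a + b at each vertex:
  (0, 0): z = 0
  (8, 0): z = -48
  (7.667, 0.3333): z = -45.67
  (0, 2.25): z = 2.25

The minimum is at (8, 0) with z = -48.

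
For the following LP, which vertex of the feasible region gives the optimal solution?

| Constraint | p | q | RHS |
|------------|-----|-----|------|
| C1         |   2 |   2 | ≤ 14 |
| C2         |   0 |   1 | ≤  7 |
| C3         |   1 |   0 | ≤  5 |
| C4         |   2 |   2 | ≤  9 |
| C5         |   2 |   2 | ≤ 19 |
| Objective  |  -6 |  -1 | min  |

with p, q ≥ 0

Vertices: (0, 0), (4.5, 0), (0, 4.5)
Evaluating z = -6p - q at each vertex:
  (0, 0): z = 0
  (4.5, 0): z = -27
  (0, 4.5): z = -4.5

The smallest value is z = -27, attained at (4.5, 0).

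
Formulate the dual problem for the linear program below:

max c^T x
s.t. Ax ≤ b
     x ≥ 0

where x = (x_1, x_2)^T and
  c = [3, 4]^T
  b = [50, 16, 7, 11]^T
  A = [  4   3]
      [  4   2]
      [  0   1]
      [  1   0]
Minimize: z = 50y1 + 16y2 + 7y3 + 11y4

Subject to:
  C1: -4y1 - 4y2 - y4 ≤ -3
  C2: -3y1 - 2y2 - y3 ≤ -4
  y1, y2, y3, y4 ≥ 0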